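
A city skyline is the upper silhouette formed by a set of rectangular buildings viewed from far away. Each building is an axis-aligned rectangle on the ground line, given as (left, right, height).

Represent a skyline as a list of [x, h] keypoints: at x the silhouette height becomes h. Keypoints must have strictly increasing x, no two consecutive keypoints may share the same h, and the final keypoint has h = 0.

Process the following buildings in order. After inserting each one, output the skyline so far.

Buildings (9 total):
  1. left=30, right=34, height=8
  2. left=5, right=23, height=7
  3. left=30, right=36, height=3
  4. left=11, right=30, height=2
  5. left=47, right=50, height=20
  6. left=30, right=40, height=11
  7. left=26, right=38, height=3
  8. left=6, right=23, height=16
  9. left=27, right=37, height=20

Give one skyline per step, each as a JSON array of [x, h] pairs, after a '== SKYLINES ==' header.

== SKYLINES ==
[[30,8],[34,0]]
[[5,7],[23,0],[30,8],[34,0]]
[[5,7],[23,0],[30,8],[34,3],[36,0]]
[[5,7],[23,2],[30,8],[34,3],[36,0]]
[[5,7],[23,2],[30,8],[34,3],[36,0],[47,20],[50,0]]
[[5,7],[23,2],[30,11],[40,0],[47,20],[50,0]]
[[5,7],[23,2],[26,3],[30,11],[40,0],[47,20],[50,0]]
[[5,7],[6,16],[23,2],[26,3],[30,11],[40,0],[47,20],[50,0]]
[[5,7],[6,16],[23,2],[26,3],[27,20],[37,11],[40,0],[47,20],[50,0]]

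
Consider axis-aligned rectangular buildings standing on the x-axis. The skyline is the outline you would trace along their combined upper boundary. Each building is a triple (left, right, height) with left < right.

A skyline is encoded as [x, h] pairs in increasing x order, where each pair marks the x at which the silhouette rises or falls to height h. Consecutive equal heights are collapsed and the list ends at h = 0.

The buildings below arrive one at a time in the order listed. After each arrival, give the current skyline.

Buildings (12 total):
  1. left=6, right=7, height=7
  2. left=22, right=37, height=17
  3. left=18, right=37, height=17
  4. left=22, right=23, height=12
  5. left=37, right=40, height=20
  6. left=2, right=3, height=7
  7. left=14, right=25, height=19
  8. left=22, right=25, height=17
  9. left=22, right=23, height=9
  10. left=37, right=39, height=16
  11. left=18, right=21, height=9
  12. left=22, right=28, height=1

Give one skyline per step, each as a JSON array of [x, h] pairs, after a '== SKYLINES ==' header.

== SKYLINES ==
[[6,7],[7,0]]
[[6,7],[7,0],[22,17],[37,0]]
[[6,7],[7,0],[18,17],[37,0]]
[[6,7],[7,0],[18,17],[37,0]]
[[6,7],[7,0],[18,17],[37,20],[40,0]]
[[2,7],[3,0],[6,7],[7,0],[18,17],[37,20],[40,0]]
[[2,7],[3,0],[6,7],[7,0],[14,19],[25,17],[37,20],[40,0]]
[[2,7],[3,0],[6,7],[7,0],[14,19],[25,17],[37,20],[40,0]]
[[2,7],[3,0],[6,7],[7,0],[14,19],[25,17],[37,20],[40,0]]
[[2,7],[3,0],[6,7],[7,0],[14,19],[25,17],[37,20],[40,0]]
[[2,7],[3,0],[6,7],[7,0],[14,19],[25,17],[37,20],[40,0]]
[[2,7],[3,0],[6,7],[7,0],[14,19],[25,17],[37,20],[40,0]]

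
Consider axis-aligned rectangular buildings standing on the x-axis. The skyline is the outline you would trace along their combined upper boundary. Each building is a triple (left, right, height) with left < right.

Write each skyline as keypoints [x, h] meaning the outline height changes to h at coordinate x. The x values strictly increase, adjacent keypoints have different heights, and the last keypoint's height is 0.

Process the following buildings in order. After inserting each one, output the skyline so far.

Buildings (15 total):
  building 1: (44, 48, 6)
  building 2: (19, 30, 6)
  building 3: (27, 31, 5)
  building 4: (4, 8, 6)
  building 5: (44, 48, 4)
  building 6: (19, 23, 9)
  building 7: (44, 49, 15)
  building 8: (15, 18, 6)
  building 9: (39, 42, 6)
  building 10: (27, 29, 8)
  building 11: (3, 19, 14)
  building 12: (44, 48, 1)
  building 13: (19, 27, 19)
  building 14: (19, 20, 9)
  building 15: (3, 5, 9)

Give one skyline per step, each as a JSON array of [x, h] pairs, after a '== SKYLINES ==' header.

== SKYLINES ==
[[44,6],[48,0]]
[[19,6],[30,0],[44,6],[48,0]]
[[19,6],[30,5],[31,0],[44,6],[48,0]]
[[4,6],[8,0],[19,6],[30,5],[31,0],[44,6],[48,0]]
[[4,6],[8,0],[19,6],[30,5],[31,0],[44,6],[48,0]]
[[4,6],[8,0],[19,9],[23,6],[30,5],[31,0],[44,6],[48,0]]
[[4,6],[8,0],[19,9],[23,6],[30,5],[31,0],[44,15],[49,0]]
[[4,6],[8,0],[15,6],[18,0],[19,9],[23,6],[30,5],[31,0],[44,15],[49,0]]
[[4,6],[8,0],[15,6],[18,0],[19,9],[23,6],[30,5],[31,0],[39,6],[42,0],[44,15],[49,0]]
[[4,6],[8,0],[15,6],[18,0],[19,9],[23,6],[27,8],[29,6],[30,5],[31,0],[39,6],[42,0],[44,15],[49,0]]
[[3,14],[19,9],[23,6],[27,8],[29,6],[30,5],[31,0],[39,6],[42,0],[44,15],[49,0]]
[[3,14],[19,9],[23,6],[27,8],[29,6],[30,5],[31,0],[39,6],[42,0],[44,15],[49,0]]
[[3,14],[19,19],[27,8],[29,6],[30,5],[31,0],[39,6],[42,0],[44,15],[49,0]]
[[3,14],[19,19],[27,8],[29,6],[30,5],[31,0],[39,6],[42,0],[44,15],[49,0]]
[[3,14],[19,19],[27,8],[29,6],[30,5],[31,0],[39,6],[42,0],[44,15],[49,0]]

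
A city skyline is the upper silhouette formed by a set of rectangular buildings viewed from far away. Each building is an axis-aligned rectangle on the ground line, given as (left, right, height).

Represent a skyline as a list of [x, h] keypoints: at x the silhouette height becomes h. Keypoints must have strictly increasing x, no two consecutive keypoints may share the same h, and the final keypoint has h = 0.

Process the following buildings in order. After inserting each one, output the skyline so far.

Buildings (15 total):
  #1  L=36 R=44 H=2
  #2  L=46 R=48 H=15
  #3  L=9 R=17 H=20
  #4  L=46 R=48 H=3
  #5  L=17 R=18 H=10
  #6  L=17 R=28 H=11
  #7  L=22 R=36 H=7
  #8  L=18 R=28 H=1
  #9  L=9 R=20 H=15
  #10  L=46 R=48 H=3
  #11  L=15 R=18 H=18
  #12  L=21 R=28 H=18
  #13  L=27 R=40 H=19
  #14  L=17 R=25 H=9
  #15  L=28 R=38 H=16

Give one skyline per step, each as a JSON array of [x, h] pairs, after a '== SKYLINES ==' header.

== SKYLINES ==
[[36,2],[44,0]]
[[36,2],[44,0],[46,15],[48,0]]
[[9,20],[17,0],[36,2],[44,0],[46,15],[48,0]]
[[9,20],[17,0],[36,2],[44,0],[46,15],[48,0]]
[[9,20],[17,10],[18,0],[36,2],[44,0],[46,15],[48,0]]
[[9,20],[17,11],[28,0],[36,2],[44,0],[46,15],[48,0]]
[[9,20],[17,11],[28,7],[36,2],[44,0],[46,15],[48,0]]
[[9,20],[17,11],[28,7],[36,2],[44,0],[46,15],[48,0]]
[[9,20],[17,15],[20,11],[28,7],[36,2],[44,0],[46,15],[48,0]]
[[9,20],[17,15],[20,11],[28,7],[36,2],[44,0],[46,15],[48,0]]
[[9,20],[17,18],[18,15],[20,11],[28,7],[36,2],[44,0],[46,15],[48,0]]
[[9,20],[17,18],[18,15],[20,11],[21,18],[28,7],[36,2],[44,0],[46,15],[48,0]]
[[9,20],[17,18],[18,15],[20,11],[21,18],[27,19],[40,2],[44,0],[46,15],[48,0]]
[[9,20],[17,18],[18,15],[20,11],[21,18],[27,19],[40,2],[44,0],[46,15],[48,0]]
[[9,20],[17,18],[18,15],[20,11],[21,18],[27,19],[40,2],[44,0],[46,15],[48,0]]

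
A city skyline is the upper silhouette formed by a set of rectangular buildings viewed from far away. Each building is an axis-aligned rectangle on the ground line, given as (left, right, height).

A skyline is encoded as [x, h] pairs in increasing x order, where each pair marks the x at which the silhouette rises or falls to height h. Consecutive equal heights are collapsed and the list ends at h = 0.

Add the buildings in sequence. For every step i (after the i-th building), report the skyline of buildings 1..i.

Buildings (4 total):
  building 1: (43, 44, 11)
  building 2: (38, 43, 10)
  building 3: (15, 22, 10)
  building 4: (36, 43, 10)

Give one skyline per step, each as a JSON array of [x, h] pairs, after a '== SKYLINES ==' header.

== SKYLINES ==
[[43,11],[44,0]]
[[38,10],[43,11],[44,0]]
[[15,10],[22,0],[38,10],[43,11],[44,0]]
[[15,10],[22,0],[36,10],[43,11],[44,0]]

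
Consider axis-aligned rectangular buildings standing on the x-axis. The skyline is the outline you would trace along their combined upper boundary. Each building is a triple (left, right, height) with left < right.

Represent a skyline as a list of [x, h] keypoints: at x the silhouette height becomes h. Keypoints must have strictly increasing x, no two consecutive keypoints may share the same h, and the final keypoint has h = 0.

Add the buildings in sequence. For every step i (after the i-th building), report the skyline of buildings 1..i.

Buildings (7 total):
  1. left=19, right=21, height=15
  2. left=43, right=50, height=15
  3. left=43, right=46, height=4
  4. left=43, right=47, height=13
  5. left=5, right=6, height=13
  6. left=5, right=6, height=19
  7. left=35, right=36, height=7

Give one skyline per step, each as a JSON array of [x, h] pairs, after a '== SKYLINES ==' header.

== SKYLINES ==
[[19,15],[21,0]]
[[19,15],[21,0],[43,15],[50,0]]
[[19,15],[21,0],[43,15],[50,0]]
[[19,15],[21,0],[43,15],[50,0]]
[[5,13],[6,0],[19,15],[21,0],[43,15],[50,0]]
[[5,19],[6,0],[19,15],[21,0],[43,15],[50,0]]
[[5,19],[6,0],[19,15],[21,0],[35,7],[36,0],[43,15],[50,0]]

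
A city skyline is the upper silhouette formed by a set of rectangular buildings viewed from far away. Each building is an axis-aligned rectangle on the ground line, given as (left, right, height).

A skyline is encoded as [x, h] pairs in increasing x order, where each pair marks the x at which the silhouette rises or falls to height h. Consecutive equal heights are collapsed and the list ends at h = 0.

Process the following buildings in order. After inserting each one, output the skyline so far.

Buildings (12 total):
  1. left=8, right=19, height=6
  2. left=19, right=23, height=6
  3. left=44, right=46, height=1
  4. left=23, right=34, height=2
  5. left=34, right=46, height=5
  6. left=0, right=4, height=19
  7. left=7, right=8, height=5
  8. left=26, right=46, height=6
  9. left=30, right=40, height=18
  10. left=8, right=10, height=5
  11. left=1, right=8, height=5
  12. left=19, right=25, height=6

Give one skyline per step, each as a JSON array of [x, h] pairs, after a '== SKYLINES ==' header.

== SKYLINES ==
[[8,6],[19,0]]
[[8,6],[23,0]]
[[8,6],[23,0],[44,1],[46,0]]
[[8,6],[23,2],[34,0],[44,1],[46,0]]
[[8,6],[23,2],[34,5],[46,0]]
[[0,19],[4,0],[8,6],[23,2],[34,5],[46,0]]
[[0,19],[4,0],[7,5],[8,6],[23,2],[34,5],[46,0]]
[[0,19],[4,0],[7,5],[8,6],[23,2],[26,6],[46,0]]
[[0,19],[4,0],[7,5],[8,6],[23,2],[26,6],[30,18],[40,6],[46,0]]
[[0,19],[4,0],[7,5],[8,6],[23,2],[26,6],[30,18],[40,6],[46,0]]
[[0,19],[4,5],[8,6],[23,2],[26,6],[30,18],[40,6],[46,0]]
[[0,19],[4,5],[8,6],[25,2],[26,6],[30,18],[40,6],[46,0]]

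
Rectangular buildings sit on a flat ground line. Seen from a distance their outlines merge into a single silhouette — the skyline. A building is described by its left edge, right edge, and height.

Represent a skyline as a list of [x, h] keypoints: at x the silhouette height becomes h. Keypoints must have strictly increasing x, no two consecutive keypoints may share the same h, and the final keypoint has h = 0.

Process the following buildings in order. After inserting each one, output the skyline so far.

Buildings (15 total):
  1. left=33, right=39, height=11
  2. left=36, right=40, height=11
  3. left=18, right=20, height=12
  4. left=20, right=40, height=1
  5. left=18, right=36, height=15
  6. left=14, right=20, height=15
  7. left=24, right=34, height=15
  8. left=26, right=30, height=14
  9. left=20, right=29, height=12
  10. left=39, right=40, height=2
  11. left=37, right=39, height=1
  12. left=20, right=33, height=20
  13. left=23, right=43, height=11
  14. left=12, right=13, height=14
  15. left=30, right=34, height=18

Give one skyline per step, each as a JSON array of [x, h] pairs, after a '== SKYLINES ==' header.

== SKYLINES ==
[[33,11],[39,0]]
[[33,11],[40,0]]
[[18,12],[20,0],[33,11],[40,0]]
[[18,12],[20,1],[33,11],[40,0]]
[[18,15],[36,11],[40,0]]
[[14,15],[36,11],[40,0]]
[[14,15],[36,11],[40,0]]
[[14,15],[36,11],[40,0]]
[[14,15],[36,11],[40,0]]
[[14,15],[36,11],[40,0]]
[[14,15],[36,11],[40,0]]
[[14,15],[20,20],[33,15],[36,11],[40,0]]
[[14,15],[20,20],[33,15],[36,11],[43,0]]
[[12,14],[13,0],[14,15],[20,20],[33,15],[36,11],[43,0]]
[[12,14],[13,0],[14,15],[20,20],[33,18],[34,15],[36,11],[43,0]]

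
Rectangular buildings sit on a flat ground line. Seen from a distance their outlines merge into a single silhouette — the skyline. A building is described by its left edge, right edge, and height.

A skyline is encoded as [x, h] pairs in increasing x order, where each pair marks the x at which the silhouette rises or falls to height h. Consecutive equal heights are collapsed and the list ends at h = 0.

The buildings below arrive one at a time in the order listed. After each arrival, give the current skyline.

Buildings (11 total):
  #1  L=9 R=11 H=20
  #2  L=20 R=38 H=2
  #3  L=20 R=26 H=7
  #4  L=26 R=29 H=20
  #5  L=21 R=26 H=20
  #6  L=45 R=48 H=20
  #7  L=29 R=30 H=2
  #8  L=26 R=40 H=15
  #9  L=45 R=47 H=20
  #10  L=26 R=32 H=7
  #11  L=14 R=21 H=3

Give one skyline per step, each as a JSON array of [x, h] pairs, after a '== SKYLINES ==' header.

== SKYLINES ==
[[9,20],[11,0]]
[[9,20],[11,0],[20,2],[38,0]]
[[9,20],[11,0],[20,7],[26,2],[38,0]]
[[9,20],[11,0],[20,7],[26,20],[29,2],[38,0]]
[[9,20],[11,0],[20,7],[21,20],[29,2],[38,0]]
[[9,20],[11,0],[20,7],[21,20],[29,2],[38,0],[45,20],[48,0]]
[[9,20],[11,0],[20,7],[21,20],[29,2],[38,0],[45,20],[48,0]]
[[9,20],[11,0],[20,7],[21,20],[29,15],[40,0],[45,20],[48,0]]
[[9,20],[11,0],[20,7],[21,20],[29,15],[40,0],[45,20],[48,0]]
[[9,20],[11,0],[20,7],[21,20],[29,15],[40,0],[45,20],[48,0]]
[[9,20],[11,0],[14,3],[20,7],[21,20],[29,15],[40,0],[45,20],[48,0]]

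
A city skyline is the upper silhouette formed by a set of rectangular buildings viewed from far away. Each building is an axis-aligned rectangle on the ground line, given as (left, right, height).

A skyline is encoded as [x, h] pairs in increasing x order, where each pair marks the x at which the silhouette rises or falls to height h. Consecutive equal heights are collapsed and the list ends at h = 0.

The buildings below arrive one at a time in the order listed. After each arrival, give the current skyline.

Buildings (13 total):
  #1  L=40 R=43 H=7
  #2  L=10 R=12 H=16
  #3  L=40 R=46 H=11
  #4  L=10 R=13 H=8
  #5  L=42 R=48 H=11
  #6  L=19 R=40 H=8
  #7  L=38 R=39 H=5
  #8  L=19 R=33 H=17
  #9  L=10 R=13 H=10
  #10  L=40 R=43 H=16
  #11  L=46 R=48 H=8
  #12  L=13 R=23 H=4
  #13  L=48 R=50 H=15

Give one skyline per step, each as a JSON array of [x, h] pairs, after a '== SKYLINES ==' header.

== SKYLINES ==
[[40,7],[43,0]]
[[10,16],[12,0],[40,7],[43,0]]
[[10,16],[12,0],[40,11],[46,0]]
[[10,16],[12,8],[13,0],[40,11],[46,0]]
[[10,16],[12,8],[13,0],[40,11],[48,0]]
[[10,16],[12,8],[13,0],[19,8],[40,11],[48,0]]
[[10,16],[12,8],[13,0],[19,8],[40,11],[48,0]]
[[10,16],[12,8],[13,0],[19,17],[33,8],[40,11],[48,0]]
[[10,16],[12,10],[13,0],[19,17],[33,8],[40,11],[48,0]]
[[10,16],[12,10],[13,0],[19,17],[33,8],[40,16],[43,11],[48,0]]
[[10,16],[12,10],[13,0],[19,17],[33,8],[40,16],[43,11],[48,0]]
[[10,16],[12,10],[13,4],[19,17],[33,8],[40,16],[43,11],[48,0]]
[[10,16],[12,10],[13,4],[19,17],[33,8],[40,16],[43,11],[48,15],[50,0]]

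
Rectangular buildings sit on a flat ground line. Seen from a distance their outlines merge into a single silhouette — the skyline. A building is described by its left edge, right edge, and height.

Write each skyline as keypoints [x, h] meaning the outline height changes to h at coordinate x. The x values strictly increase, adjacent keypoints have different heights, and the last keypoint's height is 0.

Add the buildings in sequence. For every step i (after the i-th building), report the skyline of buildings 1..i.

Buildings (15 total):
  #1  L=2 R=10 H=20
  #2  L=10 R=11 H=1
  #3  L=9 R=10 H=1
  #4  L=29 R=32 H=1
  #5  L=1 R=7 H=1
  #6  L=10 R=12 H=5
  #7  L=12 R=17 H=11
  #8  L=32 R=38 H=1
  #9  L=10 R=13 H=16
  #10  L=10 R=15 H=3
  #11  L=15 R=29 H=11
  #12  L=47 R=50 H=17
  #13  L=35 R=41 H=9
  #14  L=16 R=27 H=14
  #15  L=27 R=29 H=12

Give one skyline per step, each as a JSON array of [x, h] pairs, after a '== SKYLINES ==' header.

== SKYLINES ==
[[2,20],[10,0]]
[[2,20],[10,1],[11,0]]
[[2,20],[10,1],[11,0]]
[[2,20],[10,1],[11,0],[29,1],[32,0]]
[[1,1],[2,20],[10,1],[11,0],[29,1],[32,0]]
[[1,1],[2,20],[10,5],[12,0],[29,1],[32,0]]
[[1,1],[2,20],[10,5],[12,11],[17,0],[29,1],[32,0]]
[[1,1],[2,20],[10,5],[12,11],[17,0],[29,1],[38,0]]
[[1,1],[2,20],[10,16],[13,11],[17,0],[29,1],[38,0]]
[[1,1],[2,20],[10,16],[13,11],[17,0],[29,1],[38,0]]
[[1,1],[2,20],[10,16],[13,11],[29,1],[38,0]]
[[1,1],[2,20],[10,16],[13,11],[29,1],[38,0],[47,17],[50,0]]
[[1,1],[2,20],[10,16],[13,11],[29,1],[35,9],[41,0],[47,17],[50,0]]
[[1,1],[2,20],[10,16],[13,11],[16,14],[27,11],[29,1],[35,9],[41,0],[47,17],[50,0]]
[[1,1],[2,20],[10,16],[13,11],[16,14],[27,12],[29,1],[35,9],[41,0],[47,17],[50,0]]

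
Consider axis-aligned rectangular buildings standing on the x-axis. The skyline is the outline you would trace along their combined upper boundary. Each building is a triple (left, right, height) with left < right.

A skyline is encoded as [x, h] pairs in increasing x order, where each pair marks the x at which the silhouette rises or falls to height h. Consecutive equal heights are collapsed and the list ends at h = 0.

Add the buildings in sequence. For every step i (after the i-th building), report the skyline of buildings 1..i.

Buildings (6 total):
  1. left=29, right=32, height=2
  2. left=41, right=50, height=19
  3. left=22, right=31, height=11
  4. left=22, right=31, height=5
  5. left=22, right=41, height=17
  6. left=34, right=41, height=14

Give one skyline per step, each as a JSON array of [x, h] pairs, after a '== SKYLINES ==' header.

== SKYLINES ==
[[29,2],[32,0]]
[[29,2],[32,0],[41,19],[50,0]]
[[22,11],[31,2],[32,0],[41,19],[50,0]]
[[22,11],[31,2],[32,0],[41,19],[50,0]]
[[22,17],[41,19],[50,0]]
[[22,17],[41,19],[50,0]]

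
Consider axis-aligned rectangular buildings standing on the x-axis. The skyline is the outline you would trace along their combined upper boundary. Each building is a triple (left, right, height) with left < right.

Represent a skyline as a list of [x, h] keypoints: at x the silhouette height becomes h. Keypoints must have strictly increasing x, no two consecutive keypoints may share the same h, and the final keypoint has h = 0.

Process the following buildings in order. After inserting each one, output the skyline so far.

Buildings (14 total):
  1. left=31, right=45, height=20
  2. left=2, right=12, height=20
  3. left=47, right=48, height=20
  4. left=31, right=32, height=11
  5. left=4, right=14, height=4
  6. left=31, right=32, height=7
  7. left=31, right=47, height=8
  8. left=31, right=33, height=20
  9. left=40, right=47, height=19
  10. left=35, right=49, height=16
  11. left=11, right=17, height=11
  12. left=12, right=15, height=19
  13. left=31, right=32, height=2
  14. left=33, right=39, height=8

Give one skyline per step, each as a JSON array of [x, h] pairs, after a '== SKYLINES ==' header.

== SKYLINES ==
[[31,20],[45,0]]
[[2,20],[12,0],[31,20],[45,0]]
[[2,20],[12,0],[31,20],[45,0],[47,20],[48,0]]
[[2,20],[12,0],[31,20],[45,0],[47,20],[48,0]]
[[2,20],[12,4],[14,0],[31,20],[45,0],[47,20],[48,0]]
[[2,20],[12,4],[14,0],[31,20],[45,0],[47,20],[48,0]]
[[2,20],[12,4],[14,0],[31,20],[45,8],[47,20],[48,0]]
[[2,20],[12,4],[14,0],[31,20],[45,8],[47,20],[48,0]]
[[2,20],[12,4],[14,0],[31,20],[45,19],[47,20],[48,0]]
[[2,20],[12,4],[14,0],[31,20],[45,19],[47,20],[48,16],[49,0]]
[[2,20],[12,11],[17,0],[31,20],[45,19],[47,20],[48,16],[49,0]]
[[2,20],[12,19],[15,11],[17,0],[31,20],[45,19],[47,20],[48,16],[49,0]]
[[2,20],[12,19],[15,11],[17,0],[31,20],[45,19],[47,20],[48,16],[49,0]]
[[2,20],[12,19],[15,11],[17,0],[31,20],[45,19],[47,20],[48,16],[49,0]]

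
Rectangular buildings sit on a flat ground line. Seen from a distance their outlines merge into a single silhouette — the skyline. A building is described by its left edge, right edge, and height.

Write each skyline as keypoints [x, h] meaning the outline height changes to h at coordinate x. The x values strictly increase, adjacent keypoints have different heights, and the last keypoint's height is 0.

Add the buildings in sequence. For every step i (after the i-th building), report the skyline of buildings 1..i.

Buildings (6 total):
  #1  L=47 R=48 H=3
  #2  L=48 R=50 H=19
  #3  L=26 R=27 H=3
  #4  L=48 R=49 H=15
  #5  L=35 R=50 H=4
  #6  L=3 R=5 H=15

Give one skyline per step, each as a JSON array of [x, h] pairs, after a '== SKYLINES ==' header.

== SKYLINES ==
[[47,3],[48,0]]
[[47,3],[48,19],[50,0]]
[[26,3],[27,0],[47,3],[48,19],[50,0]]
[[26,3],[27,0],[47,3],[48,19],[50,0]]
[[26,3],[27,0],[35,4],[48,19],[50,0]]
[[3,15],[5,0],[26,3],[27,0],[35,4],[48,19],[50,0]]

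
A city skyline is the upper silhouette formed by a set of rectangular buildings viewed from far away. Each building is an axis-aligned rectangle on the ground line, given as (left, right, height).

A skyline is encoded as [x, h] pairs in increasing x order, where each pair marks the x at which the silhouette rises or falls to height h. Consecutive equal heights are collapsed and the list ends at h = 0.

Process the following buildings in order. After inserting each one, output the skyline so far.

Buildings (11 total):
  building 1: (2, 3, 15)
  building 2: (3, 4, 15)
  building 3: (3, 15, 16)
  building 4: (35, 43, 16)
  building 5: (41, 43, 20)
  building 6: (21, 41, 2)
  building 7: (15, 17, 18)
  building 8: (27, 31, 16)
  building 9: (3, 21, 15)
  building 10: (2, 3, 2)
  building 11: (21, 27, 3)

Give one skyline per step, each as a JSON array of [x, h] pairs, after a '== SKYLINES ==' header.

== SKYLINES ==
[[2,15],[3,0]]
[[2,15],[4,0]]
[[2,15],[3,16],[15,0]]
[[2,15],[3,16],[15,0],[35,16],[43,0]]
[[2,15],[3,16],[15,0],[35,16],[41,20],[43,0]]
[[2,15],[3,16],[15,0],[21,2],[35,16],[41,20],[43,0]]
[[2,15],[3,16],[15,18],[17,0],[21,2],[35,16],[41,20],[43,0]]
[[2,15],[3,16],[15,18],[17,0],[21,2],[27,16],[31,2],[35,16],[41,20],[43,0]]
[[2,15],[3,16],[15,18],[17,15],[21,2],[27,16],[31,2],[35,16],[41,20],[43,0]]
[[2,15],[3,16],[15,18],[17,15],[21,2],[27,16],[31,2],[35,16],[41,20],[43,0]]
[[2,15],[3,16],[15,18],[17,15],[21,3],[27,16],[31,2],[35,16],[41,20],[43,0]]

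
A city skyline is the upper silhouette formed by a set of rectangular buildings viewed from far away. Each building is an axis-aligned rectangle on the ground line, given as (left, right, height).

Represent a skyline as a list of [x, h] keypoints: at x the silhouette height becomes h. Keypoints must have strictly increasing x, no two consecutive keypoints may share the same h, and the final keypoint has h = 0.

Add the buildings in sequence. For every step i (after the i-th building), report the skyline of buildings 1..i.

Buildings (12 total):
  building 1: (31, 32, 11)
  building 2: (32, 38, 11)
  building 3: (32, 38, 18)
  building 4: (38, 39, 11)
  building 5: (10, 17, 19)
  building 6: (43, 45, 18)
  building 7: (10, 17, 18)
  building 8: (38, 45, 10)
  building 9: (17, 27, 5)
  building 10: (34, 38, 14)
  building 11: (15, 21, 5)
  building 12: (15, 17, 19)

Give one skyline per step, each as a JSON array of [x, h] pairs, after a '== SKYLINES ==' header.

== SKYLINES ==
[[31,11],[32,0]]
[[31,11],[38,0]]
[[31,11],[32,18],[38,0]]
[[31,11],[32,18],[38,11],[39,0]]
[[10,19],[17,0],[31,11],[32,18],[38,11],[39,0]]
[[10,19],[17,0],[31,11],[32,18],[38,11],[39,0],[43,18],[45,0]]
[[10,19],[17,0],[31,11],[32,18],[38,11],[39,0],[43,18],[45,0]]
[[10,19],[17,0],[31,11],[32,18],[38,11],[39,10],[43,18],[45,0]]
[[10,19],[17,5],[27,0],[31,11],[32,18],[38,11],[39,10],[43,18],[45,0]]
[[10,19],[17,5],[27,0],[31,11],[32,18],[38,11],[39,10],[43,18],[45,0]]
[[10,19],[17,5],[27,0],[31,11],[32,18],[38,11],[39,10],[43,18],[45,0]]
[[10,19],[17,5],[27,0],[31,11],[32,18],[38,11],[39,10],[43,18],[45,0]]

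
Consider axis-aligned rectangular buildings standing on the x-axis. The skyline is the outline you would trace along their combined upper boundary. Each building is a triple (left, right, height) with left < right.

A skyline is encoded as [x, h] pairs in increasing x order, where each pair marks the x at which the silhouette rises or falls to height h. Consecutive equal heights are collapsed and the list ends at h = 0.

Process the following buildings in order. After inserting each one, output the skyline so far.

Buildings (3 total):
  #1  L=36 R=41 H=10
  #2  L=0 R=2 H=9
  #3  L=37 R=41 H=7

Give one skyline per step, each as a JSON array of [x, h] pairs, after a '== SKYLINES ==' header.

== SKYLINES ==
[[36,10],[41,0]]
[[0,9],[2,0],[36,10],[41,0]]
[[0,9],[2,0],[36,10],[41,0]]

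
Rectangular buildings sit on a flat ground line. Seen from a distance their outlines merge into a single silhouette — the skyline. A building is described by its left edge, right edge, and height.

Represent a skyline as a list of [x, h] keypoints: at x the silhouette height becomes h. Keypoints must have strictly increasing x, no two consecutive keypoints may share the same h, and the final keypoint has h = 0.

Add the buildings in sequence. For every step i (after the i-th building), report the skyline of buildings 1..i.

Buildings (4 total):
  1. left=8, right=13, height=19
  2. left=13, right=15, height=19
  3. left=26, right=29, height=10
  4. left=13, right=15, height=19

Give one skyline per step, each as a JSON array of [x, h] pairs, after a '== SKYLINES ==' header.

== SKYLINES ==
[[8,19],[13,0]]
[[8,19],[15,0]]
[[8,19],[15,0],[26,10],[29,0]]
[[8,19],[15,0],[26,10],[29,0]]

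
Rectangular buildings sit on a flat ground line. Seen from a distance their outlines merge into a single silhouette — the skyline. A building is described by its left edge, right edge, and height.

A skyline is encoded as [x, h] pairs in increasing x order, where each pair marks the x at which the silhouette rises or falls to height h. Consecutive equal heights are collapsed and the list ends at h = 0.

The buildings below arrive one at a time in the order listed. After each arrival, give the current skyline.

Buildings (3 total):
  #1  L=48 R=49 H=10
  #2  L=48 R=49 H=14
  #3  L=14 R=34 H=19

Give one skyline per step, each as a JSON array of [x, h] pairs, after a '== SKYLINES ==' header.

== SKYLINES ==
[[48,10],[49,0]]
[[48,14],[49,0]]
[[14,19],[34,0],[48,14],[49,0]]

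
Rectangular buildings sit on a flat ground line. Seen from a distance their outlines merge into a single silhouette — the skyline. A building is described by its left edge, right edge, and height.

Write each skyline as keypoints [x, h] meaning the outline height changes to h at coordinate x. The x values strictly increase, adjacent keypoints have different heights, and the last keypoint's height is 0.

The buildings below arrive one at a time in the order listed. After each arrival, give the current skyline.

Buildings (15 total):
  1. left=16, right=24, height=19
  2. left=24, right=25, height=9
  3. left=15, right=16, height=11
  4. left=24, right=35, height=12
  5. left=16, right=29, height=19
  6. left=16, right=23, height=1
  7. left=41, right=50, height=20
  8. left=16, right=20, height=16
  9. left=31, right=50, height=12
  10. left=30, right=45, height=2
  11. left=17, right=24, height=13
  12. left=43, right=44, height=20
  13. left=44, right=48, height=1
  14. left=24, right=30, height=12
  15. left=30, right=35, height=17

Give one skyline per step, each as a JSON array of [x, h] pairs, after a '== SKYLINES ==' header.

== SKYLINES ==
[[16,19],[24,0]]
[[16,19],[24,9],[25,0]]
[[15,11],[16,19],[24,9],[25,0]]
[[15,11],[16,19],[24,12],[35,0]]
[[15,11],[16,19],[29,12],[35,0]]
[[15,11],[16,19],[29,12],[35,0]]
[[15,11],[16,19],[29,12],[35,0],[41,20],[50,0]]
[[15,11],[16,19],[29,12],[35,0],[41,20],[50,0]]
[[15,11],[16,19],[29,12],[41,20],[50,0]]
[[15,11],[16,19],[29,12],[41,20],[50,0]]
[[15,11],[16,19],[29,12],[41,20],[50,0]]
[[15,11],[16,19],[29,12],[41,20],[50,0]]
[[15,11],[16,19],[29,12],[41,20],[50,0]]
[[15,11],[16,19],[29,12],[41,20],[50,0]]
[[15,11],[16,19],[29,12],[30,17],[35,12],[41,20],[50,0]]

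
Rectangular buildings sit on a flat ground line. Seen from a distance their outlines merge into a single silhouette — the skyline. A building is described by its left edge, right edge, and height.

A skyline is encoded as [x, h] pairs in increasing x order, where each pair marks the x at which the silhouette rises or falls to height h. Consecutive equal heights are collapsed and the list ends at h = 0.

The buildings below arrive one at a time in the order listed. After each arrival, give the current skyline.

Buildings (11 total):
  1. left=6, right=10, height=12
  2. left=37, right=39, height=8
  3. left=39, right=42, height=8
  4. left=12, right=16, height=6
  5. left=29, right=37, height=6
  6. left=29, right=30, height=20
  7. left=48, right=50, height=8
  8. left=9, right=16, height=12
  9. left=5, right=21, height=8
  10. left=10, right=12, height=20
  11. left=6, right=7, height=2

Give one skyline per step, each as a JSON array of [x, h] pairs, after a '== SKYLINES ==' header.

== SKYLINES ==
[[6,12],[10,0]]
[[6,12],[10,0],[37,8],[39,0]]
[[6,12],[10,0],[37,8],[42,0]]
[[6,12],[10,0],[12,6],[16,0],[37,8],[42,0]]
[[6,12],[10,0],[12,6],[16,0],[29,6],[37,8],[42,0]]
[[6,12],[10,0],[12,6],[16,0],[29,20],[30,6],[37,8],[42,0]]
[[6,12],[10,0],[12,6],[16,0],[29,20],[30,6],[37,8],[42,0],[48,8],[50,0]]
[[6,12],[16,0],[29,20],[30,6],[37,8],[42,0],[48,8],[50,0]]
[[5,8],[6,12],[16,8],[21,0],[29,20],[30,6],[37,8],[42,0],[48,8],[50,0]]
[[5,8],[6,12],[10,20],[12,12],[16,8],[21,0],[29,20],[30,6],[37,8],[42,0],[48,8],[50,0]]
[[5,8],[6,12],[10,20],[12,12],[16,8],[21,0],[29,20],[30,6],[37,8],[42,0],[48,8],[50,0]]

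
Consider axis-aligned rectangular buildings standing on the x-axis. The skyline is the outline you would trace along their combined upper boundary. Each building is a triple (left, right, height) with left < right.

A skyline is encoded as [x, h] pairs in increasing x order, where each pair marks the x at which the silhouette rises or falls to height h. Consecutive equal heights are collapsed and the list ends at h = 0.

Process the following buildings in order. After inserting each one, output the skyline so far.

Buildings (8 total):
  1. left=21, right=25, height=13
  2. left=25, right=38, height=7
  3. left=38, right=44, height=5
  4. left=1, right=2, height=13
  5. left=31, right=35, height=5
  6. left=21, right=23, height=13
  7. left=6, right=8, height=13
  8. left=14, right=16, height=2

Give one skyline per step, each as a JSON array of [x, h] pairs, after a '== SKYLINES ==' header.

== SKYLINES ==
[[21,13],[25,0]]
[[21,13],[25,7],[38,0]]
[[21,13],[25,7],[38,5],[44,0]]
[[1,13],[2,0],[21,13],[25,7],[38,5],[44,0]]
[[1,13],[2,0],[21,13],[25,7],[38,5],[44,0]]
[[1,13],[2,0],[21,13],[25,7],[38,5],[44,0]]
[[1,13],[2,0],[6,13],[8,0],[21,13],[25,7],[38,5],[44,0]]
[[1,13],[2,0],[6,13],[8,0],[14,2],[16,0],[21,13],[25,7],[38,5],[44,0]]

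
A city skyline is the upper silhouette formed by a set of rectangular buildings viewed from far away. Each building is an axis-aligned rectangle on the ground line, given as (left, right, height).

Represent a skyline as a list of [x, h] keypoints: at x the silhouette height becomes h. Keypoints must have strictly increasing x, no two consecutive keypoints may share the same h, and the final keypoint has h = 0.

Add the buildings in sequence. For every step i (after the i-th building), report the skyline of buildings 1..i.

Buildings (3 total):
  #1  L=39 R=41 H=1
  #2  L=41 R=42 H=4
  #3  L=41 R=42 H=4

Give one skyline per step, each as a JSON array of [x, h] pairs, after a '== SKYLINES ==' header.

== SKYLINES ==
[[39,1],[41,0]]
[[39,1],[41,4],[42,0]]
[[39,1],[41,4],[42,0]]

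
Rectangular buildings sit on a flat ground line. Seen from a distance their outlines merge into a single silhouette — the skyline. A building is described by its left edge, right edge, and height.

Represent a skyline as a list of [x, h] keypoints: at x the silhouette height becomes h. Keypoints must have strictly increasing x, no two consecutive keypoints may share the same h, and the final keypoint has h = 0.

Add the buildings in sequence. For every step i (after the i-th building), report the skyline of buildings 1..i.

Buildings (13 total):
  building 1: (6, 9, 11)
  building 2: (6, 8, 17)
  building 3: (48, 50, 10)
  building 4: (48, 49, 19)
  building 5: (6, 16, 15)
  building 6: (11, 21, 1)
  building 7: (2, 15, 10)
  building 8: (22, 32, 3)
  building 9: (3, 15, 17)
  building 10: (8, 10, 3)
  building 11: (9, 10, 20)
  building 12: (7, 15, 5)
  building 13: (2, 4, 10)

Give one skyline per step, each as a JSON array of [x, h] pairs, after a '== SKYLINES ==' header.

== SKYLINES ==
[[6,11],[9,0]]
[[6,17],[8,11],[9,0]]
[[6,17],[8,11],[9,0],[48,10],[50,0]]
[[6,17],[8,11],[9,0],[48,19],[49,10],[50,0]]
[[6,17],[8,15],[16,0],[48,19],[49,10],[50,0]]
[[6,17],[8,15],[16,1],[21,0],[48,19],[49,10],[50,0]]
[[2,10],[6,17],[8,15],[16,1],[21,0],[48,19],[49,10],[50,0]]
[[2,10],[6,17],[8,15],[16,1],[21,0],[22,3],[32,0],[48,19],[49,10],[50,0]]
[[2,10],[3,17],[15,15],[16,1],[21,0],[22,3],[32,0],[48,19],[49,10],[50,0]]
[[2,10],[3,17],[15,15],[16,1],[21,0],[22,3],[32,0],[48,19],[49,10],[50,0]]
[[2,10],[3,17],[9,20],[10,17],[15,15],[16,1],[21,0],[22,3],[32,0],[48,19],[49,10],[50,0]]
[[2,10],[3,17],[9,20],[10,17],[15,15],[16,1],[21,0],[22,3],[32,0],[48,19],[49,10],[50,0]]
[[2,10],[3,17],[9,20],[10,17],[15,15],[16,1],[21,0],[22,3],[32,0],[48,19],[49,10],[50,0]]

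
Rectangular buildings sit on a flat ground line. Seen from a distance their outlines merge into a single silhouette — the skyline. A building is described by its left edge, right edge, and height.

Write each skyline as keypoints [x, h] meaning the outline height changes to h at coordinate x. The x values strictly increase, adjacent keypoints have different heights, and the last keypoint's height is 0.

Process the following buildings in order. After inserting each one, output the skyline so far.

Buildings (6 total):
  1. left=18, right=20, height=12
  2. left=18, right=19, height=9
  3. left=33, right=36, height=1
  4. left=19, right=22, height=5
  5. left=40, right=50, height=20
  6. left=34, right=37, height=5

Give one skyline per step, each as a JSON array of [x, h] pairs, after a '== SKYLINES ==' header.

== SKYLINES ==
[[18,12],[20,0]]
[[18,12],[20,0]]
[[18,12],[20,0],[33,1],[36,0]]
[[18,12],[20,5],[22,0],[33,1],[36,0]]
[[18,12],[20,5],[22,0],[33,1],[36,0],[40,20],[50,0]]
[[18,12],[20,5],[22,0],[33,1],[34,5],[37,0],[40,20],[50,0]]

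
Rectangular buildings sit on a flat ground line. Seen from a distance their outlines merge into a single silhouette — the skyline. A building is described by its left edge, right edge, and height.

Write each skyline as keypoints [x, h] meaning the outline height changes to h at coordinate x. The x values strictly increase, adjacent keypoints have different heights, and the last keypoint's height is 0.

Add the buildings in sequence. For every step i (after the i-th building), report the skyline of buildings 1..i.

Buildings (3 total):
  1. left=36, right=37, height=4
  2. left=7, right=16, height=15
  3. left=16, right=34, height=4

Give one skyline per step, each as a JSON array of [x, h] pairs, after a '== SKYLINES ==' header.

== SKYLINES ==
[[36,4],[37,0]]
[[7,15],[16,0],[36,4],[37,0]]
[[7,15],[16,4],[34,0],[36,4],[37,0]]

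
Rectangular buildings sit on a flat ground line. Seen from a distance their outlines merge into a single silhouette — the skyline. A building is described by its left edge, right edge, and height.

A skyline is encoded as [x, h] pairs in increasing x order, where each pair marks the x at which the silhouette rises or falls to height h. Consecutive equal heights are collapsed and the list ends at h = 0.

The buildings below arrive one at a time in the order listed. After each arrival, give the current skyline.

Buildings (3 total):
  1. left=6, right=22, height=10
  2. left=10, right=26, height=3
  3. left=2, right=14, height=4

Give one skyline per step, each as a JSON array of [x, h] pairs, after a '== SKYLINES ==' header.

== SKYLINES ==
[[6,10],[22,0]]
[[6,10],[22,3],[26,0]]
[[2,4],[6,10],[22,3],[26,0]]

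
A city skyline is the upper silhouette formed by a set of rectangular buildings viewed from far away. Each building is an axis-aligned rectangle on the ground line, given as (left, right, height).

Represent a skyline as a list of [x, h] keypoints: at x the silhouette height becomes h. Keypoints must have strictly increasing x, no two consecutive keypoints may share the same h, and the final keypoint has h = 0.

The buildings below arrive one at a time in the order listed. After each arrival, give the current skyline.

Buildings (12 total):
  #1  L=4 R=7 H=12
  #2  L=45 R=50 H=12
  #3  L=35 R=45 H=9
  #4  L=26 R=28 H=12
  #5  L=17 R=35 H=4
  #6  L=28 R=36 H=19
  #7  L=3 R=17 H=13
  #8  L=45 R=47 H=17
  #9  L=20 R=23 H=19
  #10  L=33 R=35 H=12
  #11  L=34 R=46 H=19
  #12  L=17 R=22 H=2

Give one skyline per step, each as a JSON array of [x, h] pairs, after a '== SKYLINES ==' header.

== SKYLINES ==
[[4,12],[7,0]]
[[4,12],[7,0],[45,12],[50,0]]
[[4,12],[7,0],[35,9],[45,12],[50,0]]
[[4,12],[7,0],[26,12],[28,0],[35,9],[45,12],[50,0]]
[[4,12],[7,0],[17,4],[26,12],[28,4],[35,9],[45,12],[50,0]]
[[4,12],[7,0],[17,4],[26,12],[28,19],[36,9],[45,12],[50,0]]
[[3,13],[17,4],[26,12],[28,19],[36,9],[45,12],[50,0]]
[[3,13],[17,4],[26,12],[28,19],[36,9],[45,17],[47,12],[50,0]]
[[3,13],[17,4],[20,19],[23,4],[26,12],[28,19],[36,9],[45,17],[47,12],[50,0]]
[[3,13],[17,4],[20,19],[23,4],[26,12],[28,19],[36,9],[45,17],[47,12],[50,0]]
[[3,13],[17,4],[20,19],[23,4],[26,12],[28,19],[46,17],[47,12],[50,0]]
[[3,13],[17,4],[20,19],[23,4],[26,12],[28,19],[46,17],[47,12],[50,0]]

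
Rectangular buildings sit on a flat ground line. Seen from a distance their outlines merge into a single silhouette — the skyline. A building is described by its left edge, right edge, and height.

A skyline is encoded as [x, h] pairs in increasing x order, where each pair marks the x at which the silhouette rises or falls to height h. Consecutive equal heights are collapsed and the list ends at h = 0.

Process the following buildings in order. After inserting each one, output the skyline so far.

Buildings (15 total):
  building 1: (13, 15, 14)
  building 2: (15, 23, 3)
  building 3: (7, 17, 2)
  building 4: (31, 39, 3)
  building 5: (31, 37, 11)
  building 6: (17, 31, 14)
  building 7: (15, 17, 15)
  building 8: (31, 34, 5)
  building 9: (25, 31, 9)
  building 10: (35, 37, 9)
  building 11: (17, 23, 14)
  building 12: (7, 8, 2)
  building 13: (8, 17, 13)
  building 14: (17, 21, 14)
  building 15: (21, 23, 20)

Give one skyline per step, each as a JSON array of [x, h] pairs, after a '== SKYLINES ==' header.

== SKYLINES ==
[[13,14],[15,0]]
[[13,14],[15,3],[23,0]]
[[7,2],[13,14],[15,3],[23,0]]
[[7,2],[13,14],[15,3],[23,0],[31,3],[39,0]]
[[7,2],[13,14],[15,3],[23,0],[31,11],[37,3],[39,0]]
[[7,2],[13,14],[15,3],[17,14],[31,11],[37,3],[39,0]]
[[7,2],[13,14],[15,15],[17,14],[31,11],[37,3],[39,0]]
[[7,2],[13,14],[15,15],[17,14],[31,11],[37,3],[39,0]]
[[7,2],[13,14],[15,15],[17,14],[31,11],[37,3],[39,0]]
[[7,2],[13,14],[15,15],[17,14],[31,11],[37,3],[39,0]]
[[7,2],[13,14],[15,15],[17,14],[31,11],[37,3],[39,0]]
[[7,2],[13,14],[15,15],[17,14],[31,11],[37,3],[39,0]]
[[7,2],[8,13],[13,14],[15,15],[17,14],[31,11],[37,3],[39,0]]
[[7,2],[8,13],[13,14],[15,15],[17,14],[31,11],[37,3],[39,0]]
[[7,2],[8,13],[13,14],[15,15],[17,14],[21,20],[23,14],[31,11],[37,3],[39,0]]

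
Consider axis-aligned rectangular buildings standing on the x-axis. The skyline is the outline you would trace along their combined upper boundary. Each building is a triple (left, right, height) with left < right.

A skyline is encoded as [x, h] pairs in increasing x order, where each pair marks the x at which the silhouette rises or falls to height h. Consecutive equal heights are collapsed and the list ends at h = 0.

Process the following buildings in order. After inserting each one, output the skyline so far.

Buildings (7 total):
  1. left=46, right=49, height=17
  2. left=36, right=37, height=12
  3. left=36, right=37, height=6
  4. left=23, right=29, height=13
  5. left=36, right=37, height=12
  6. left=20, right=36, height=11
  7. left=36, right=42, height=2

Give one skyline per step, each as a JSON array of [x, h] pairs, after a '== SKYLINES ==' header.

== SKYLINES ==
[[46,17],[49,0]]
[[36,12],[37,0],[46,17],[49,0]]
[[36,12],[37,0],[46,17],[49,0]]
[[23,13],[29,0],[36,12],[37,0],[46,17],[49,0]]
[[23,13],[29,0],[36,12],[37,0],[46,17],[49,0]]
[[20,11],[23,13],[29,11],[36,12],[37,0],[46,17],[49,0]]
[[20,11],[23,13],[29,11],[36,12],[37,2],[42,0],[46,17],[49,0]]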